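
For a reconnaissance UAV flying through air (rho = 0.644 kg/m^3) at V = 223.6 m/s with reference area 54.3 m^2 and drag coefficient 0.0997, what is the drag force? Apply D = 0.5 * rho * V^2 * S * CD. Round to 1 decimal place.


Step 1: Dynamic pressure q = 0.5 * 0.644 * 223.6^2 = 16099.0211 Pa
Step 2: Drag D = q * S * CD = 16099.0211 * 54.3 * 0.0997
Step 3: D = 87155.4 N

87155.4


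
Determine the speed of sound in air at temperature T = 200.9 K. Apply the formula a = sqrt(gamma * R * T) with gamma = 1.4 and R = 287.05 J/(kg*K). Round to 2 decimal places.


Step 1: gamma * R * T = 1.4 * 287.05 * 200.9 = 80735.683
Step 2: a = sqrt(80735.683) = 284.14 m/s

284.14


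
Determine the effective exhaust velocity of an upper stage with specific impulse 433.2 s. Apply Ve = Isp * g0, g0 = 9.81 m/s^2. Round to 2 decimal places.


Step 1: Ve = Isp * g0 = 433.2 * 9.81
Step 2: Ve = 4249.69 m/s

4249.69


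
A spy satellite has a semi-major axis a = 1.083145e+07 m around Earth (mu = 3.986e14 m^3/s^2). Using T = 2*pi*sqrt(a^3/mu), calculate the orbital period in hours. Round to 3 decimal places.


Step 1: a^3 / mu = 1.270749e+21 / 3.986e14 = 3.188031e+06
Step 2: sqrt(3.188031e+06) = 1785.5057 s
Step 3: T = 2*pi * 1785.5057 = 11218.66 s
Step 4: T in hours = 11218.66 / 3600 = 3.116 hours

3.116


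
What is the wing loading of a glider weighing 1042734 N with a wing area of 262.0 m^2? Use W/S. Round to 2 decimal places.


Step 1: Wing loading = W / S = 1042734 / 262.0
Step 2: Wing loading = 3979.90 N/m^2

3979.90


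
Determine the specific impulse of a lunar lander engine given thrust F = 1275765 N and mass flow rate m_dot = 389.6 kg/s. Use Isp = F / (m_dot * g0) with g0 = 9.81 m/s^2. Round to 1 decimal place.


Step 1: m_dot * g0 = 389.6 * 9.81 = 3821.98
Step 2: Isp = 1275765 / 3821.98 = 333.8 s

333.8


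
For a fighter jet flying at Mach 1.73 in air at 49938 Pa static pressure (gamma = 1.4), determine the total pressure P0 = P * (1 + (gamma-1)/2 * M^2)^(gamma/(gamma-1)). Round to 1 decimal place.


Step 1: (gamma-1)/2 * M^2 = 0.2 * 2.9929 = 0.59858
Step 2: 1 + 0.59858 = 1.59858
Step 3: Exponent gamma/(gamma-1) = 3.5
Step 4: P0 = 49938 * 1.59858^3.5 = 257929.8 Pa

257929.8


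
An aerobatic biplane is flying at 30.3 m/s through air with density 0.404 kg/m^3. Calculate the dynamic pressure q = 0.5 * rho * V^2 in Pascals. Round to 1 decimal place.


Step 1: V^2 = 30.3^2 = 918.09
Step 2: q = 0.5 * 0.404 * 918.09
Step 3: q = 185.5 Pa

185.5


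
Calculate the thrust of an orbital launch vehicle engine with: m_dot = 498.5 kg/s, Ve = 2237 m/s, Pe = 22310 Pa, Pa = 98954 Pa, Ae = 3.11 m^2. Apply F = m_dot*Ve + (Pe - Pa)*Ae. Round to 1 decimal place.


Step 1: Momentum thrust = m_dot * Ve = 498.5 * 2237 = 1115144.5 N
Step 2: Pressure thrust = (Pe - Pa) * Ae = (22310 - 98954) * 3.11 = -238362.84 N
Step 3: Total thrust F = 1115144.5 + -238362.84 = 876781.7 N

876781.7


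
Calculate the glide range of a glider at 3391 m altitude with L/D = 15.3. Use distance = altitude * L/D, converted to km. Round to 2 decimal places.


Step 1: Glide distance = altitude * L/D = 3391 * 15.3 = 51882.3 m
Step 2: Convert to km: 51882.3 / 1000 = 51.88 km

51.88


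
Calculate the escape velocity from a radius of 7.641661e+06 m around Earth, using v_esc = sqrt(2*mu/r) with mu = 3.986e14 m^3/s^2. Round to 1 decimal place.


Step 1: 2*mu/r = 2 * 3.986e14 / 7.641661e+06 = 104322869.0726
Step 2: v_esc = sqrt(104322869.0726) = 10213.9 m/s

10213.9


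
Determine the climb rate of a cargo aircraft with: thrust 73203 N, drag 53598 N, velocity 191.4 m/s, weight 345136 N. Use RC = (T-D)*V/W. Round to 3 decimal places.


Step 1: Excess thrust = T - D = 73203 - 53598 = 19605 N
Step 2: Excess power = 19605 * 191.4 = 3752397.0 W
Step 3: RC = 3752397.0 / 345136 = 10.872 m/s

10.872


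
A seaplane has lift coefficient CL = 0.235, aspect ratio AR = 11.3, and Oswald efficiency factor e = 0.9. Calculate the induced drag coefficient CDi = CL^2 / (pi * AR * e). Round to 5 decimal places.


Step 1: CL^2 = 0.235^2 = 0.055225
Step 2: pi * AR * e = 3.14159 * 11.3 * 0.9 = 31.949997
Step 3: CDi = 0.055225 / 31.949997 = 0.00173

0.00173


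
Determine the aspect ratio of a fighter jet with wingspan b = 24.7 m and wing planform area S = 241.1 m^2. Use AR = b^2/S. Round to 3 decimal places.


Step 1: b^2 = 24.7^2 = 610.09
Step 2: AR = 610.09 / 241.1 = 2.530

2.530


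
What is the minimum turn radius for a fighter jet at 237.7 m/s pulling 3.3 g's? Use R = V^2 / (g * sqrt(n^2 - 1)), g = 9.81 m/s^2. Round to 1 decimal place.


Step 1: V^2 = 237.7^2 = 56501.29
Step 2: n^2 - 1 = 3.3^2 - 1 = 9.89
Step 3: sqrt(9.89) = 3.144837
Step 4: R = 56501.29 / (9.81 * 3.144837) = 1831.4 m

1831.4


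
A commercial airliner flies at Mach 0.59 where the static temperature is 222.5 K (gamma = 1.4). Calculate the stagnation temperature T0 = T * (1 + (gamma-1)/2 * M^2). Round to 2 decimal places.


Step 1: (gamma-1)/2 = 0.2
Step 2: M^2 = 0.3481
Step 3: 1 + 0.2 * 0.3481 = 1.06962
Step 4: T0 = 222.5 * 1.06962 = 237.99 K

237.99


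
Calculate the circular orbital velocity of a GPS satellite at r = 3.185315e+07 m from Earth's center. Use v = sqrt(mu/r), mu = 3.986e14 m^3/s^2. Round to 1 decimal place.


Step 1: mu / r = 3.986e14 / 3.185315e+07 = 12513676.0415
Step 2: v = sqrt(12513676.0415) = 3537.5 m/s

3537.5


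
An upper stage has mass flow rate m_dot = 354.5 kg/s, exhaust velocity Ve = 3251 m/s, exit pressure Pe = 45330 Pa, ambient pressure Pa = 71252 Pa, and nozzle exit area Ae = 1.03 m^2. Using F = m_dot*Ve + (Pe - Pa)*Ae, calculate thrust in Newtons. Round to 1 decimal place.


Step 1: Momentum thrust = m_dot * Ve = 354.5 * 3251 = 1152479.5 N
Step 2: Pressure thrust = (Pe - Pa) * Ae = (45330 - 71252) * 1.03 = -26699.66 N
Step 3: Total thrust F = 1152479.5 + -26699.66 = 1125779.8 N

1125779.8


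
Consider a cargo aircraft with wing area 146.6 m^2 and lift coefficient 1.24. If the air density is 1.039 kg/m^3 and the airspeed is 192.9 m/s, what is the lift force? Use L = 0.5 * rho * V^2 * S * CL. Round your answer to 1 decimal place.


Step 1: Calculate dynamic pressure q = 0.5 * 1.039 * 192.9^2 = 0.5 * 1.039 * 37210.41 = 19330.808 Pa
Step 2: Multiply by wing area and lift coefficient: L = 19330.808 * 146.6 * 1.24
Step 3: L = 2833896.4521 * 1.24 = 3514031.6 N

3514031.6


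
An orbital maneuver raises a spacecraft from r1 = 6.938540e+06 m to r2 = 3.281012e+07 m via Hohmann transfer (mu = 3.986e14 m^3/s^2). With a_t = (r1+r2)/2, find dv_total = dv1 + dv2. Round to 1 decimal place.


Step 1: Transfer semi-major axis a_t = (6.938540e+06 + 3.281012e+07) / 2 = 1.987433e+07 m
Step 2: v1 (circular at r1) = sqrt(mu/r1) = 7579.4 m/s
Step 3: v_t1 = sqrt(mu*(2/r1 - 1/a_t)) = 9738.5 m/s
Step 4: dv1 = |9738.5 - 7579.4| = 2159.11 m/s
Step 5: v2 (circular at r2) = 3485.5 m/s, v_t2 = 2059.46 m/s
Step 6: dv2 = |3485.5 - 2059.46| = 1426.04 m/s
Step 7: Total delta-v = 2159.11 + 1426.04 = 3585.1 m/s

3585.1


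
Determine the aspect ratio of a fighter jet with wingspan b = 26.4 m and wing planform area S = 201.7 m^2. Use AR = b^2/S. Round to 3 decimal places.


Step 1: b^2 = 26.4^2 = 696.96
Step 2: AR = 696.96 / 201.7 = 3.455

3.455


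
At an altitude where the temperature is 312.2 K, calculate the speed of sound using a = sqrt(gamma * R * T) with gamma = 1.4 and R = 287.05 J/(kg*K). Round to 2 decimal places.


Step 1: gamma * R * T = 1.4 * 287.05 * 312.2 = 125463.814
Step 2: a = sqrt(125463.814) = 354.21 m/s

354.21


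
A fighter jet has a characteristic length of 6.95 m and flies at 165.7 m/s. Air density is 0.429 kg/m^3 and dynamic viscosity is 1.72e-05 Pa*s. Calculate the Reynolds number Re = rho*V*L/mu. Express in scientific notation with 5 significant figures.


Step 1: Numerator = rho * V * L = 0.429 * 165.7 * 6.95 = 494.042835
Step 2: Re = 494.042835 / 1.72e-05
Step 3: Re = 2.8723e+07

2.8723e+07


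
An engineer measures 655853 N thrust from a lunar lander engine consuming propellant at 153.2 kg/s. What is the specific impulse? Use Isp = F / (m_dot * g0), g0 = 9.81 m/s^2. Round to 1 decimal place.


Step 1: m_dot * g0 = 153.2 * 9.81 = 1502.89
Step 2: Isp = 655853 / 1502.89 = 436.4 s

436.4


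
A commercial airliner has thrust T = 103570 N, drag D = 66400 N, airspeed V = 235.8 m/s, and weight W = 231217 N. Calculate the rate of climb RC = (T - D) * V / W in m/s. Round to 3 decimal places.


Step 1: Excess thrust = T - D = 103570 - 66400 = 37170 N
Step 2: Excess power = 37170 * 235.8 = 8764686.0 W
Step 3: RC = 8764686.0 / 231217 = 37.907 m/s

37.907


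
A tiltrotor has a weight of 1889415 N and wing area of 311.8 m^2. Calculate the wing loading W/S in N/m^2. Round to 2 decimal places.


Step 1: Wing loading = W / S = 1889415 / 311.8
Step 2: Wing loading = 6059.70 N/m^2

6059.70


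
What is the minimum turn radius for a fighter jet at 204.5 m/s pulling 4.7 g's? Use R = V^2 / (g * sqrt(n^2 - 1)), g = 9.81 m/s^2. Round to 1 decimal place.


Step 1: V^2 = 204.5^2 = 41820.25
Step 2: n^2 - 1 = 4.7^2 - 1 = 21.09
Step 3: sqrt(21.09) = 4.592385
Step 4: R = 41820.25 / (9.81 * 4.592385) = 928.3 m

928.3


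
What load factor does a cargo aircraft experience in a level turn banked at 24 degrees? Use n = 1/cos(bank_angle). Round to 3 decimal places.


Step 1: Convert 24 degrees to radians = 0.418879
Step 2: cos(24 deg) = 0.913545
Step 3: n = 1 / 0.913545 = 1.095

1.095


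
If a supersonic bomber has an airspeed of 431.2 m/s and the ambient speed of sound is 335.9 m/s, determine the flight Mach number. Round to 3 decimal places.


Step 1: M = V / a = 431.2 / 335.9
Step 2: M = 1.284

1.284


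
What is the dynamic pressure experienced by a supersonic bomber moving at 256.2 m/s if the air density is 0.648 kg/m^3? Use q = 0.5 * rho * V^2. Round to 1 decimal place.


Step 1: V^2 = 256.2^2 = 65638.44
Step 2: q = 0.5 * 0.648 * 65638.44
Step 3: q = 21266.9 Pa

21266.9


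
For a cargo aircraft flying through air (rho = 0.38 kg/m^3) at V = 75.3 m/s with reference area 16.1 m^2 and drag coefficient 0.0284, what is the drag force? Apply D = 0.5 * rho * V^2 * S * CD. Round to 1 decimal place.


Step 1: Dynamic pressure q = 0.5 * 0.38 * 75.3^2 = 1077.3171 Pa
Step 2: Drag D = q * S * CD = 1077.3171 * 16.1 * 0.0284
Step 3: D = 492.6 N

492.6


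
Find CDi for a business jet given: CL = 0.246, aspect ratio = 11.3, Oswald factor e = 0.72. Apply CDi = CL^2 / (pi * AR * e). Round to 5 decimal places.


Step 1: CL^2 = 0.246^2 = 0.060516
Step 2: pi * AR * e = 3.14159 * 11.3 * 0.72 = 25.559998
Step 3: CDi = 0.060516 / 25.559998 = 0.00237

0.00237


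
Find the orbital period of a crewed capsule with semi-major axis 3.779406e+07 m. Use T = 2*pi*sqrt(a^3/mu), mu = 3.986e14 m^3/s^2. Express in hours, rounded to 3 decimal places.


Step 1: a^3 / mu = 5.398469e+22 / 3.986e14 = 1.354358e+08
Step 2: sqrt(1.354358e+08) = 11637.6871 s
Step 3: T = 2*pi * 11637.6871 = 73121.74 s
Step 4: T in hours = 73121.74 / 3600 = 20.312 hours

20.312


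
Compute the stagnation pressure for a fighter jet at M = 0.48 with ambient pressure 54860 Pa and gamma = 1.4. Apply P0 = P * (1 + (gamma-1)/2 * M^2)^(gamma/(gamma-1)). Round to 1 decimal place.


Step 1: (gamma-1)/2 * M^2 = 0.2 * 0.2304 = 0.04608
Step 2: 1 + 0.04608 = 1.04608
Step 3: Exponent gamma/(gamma-1) = 3.5
Step 4: P0 = 54860 * 1.04608^3.5 = 64229.3 Pa

64229.3


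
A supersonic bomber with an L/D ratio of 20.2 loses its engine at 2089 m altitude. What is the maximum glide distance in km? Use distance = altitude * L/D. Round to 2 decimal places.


Step 1: Glide distance = altitude * L/D = 2089 * 20.2 = 42197.8 m
Step 2: Convert to km: 42197.8 / 1000 = 42.20 km

42.20


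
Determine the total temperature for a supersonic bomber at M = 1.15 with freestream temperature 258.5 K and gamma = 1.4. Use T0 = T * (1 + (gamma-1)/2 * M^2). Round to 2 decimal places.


Step 1: (gamma-1)/2 = 0.2
Step 2: M^2 = 1.3225
Step 3: 1 + 0.2 * 1.3225 = 1.2645
Step 4: T0 = 258.5 * 1.2645 = 326.87 K

326.87


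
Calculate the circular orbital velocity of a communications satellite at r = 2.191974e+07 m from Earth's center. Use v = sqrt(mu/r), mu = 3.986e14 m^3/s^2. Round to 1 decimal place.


Step 1: mu / r = 3.986e14 / 2.191974e+07 = 18184522.2617
Step 2: v = sqrt(18184522.2617) = 4264.3 m/s

4264.3


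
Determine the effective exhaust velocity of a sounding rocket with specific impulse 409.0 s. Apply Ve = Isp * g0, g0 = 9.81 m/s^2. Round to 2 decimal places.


Step 1: Ve = Isp * g0 = 409.0 * 9.81
Step 2: Ve = 4012.29 m/s

4012.29


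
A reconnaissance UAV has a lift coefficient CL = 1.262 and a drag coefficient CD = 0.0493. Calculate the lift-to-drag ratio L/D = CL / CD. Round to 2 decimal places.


Step 1: L/D = CL / CD = 1.262 / 0.0493
Step 2: L/D = 25.60

25.60


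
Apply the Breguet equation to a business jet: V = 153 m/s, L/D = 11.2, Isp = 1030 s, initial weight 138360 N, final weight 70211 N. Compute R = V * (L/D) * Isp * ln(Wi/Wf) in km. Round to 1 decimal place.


Step 1: Coefficient = V * (L/D) * Isp = 153 * 11.2 * 1030 = 1765008.0 m
Step 2: Wi/Wf = 138360 / 70211 = 1.970631
Step 3: ln(1.970631) = 0.678354
Step 4: R = 1765008.0 * 0.678354 = 1197300.2 m = 1197.3 km

1197.3


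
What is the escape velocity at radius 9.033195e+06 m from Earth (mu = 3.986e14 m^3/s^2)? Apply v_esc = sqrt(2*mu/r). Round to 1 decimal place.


Step 1: 2*mu/r = 2 * 3.986e14 / 9.033195e+06 = 88252273.9739
Step 2: v_esc = sqrt(88252273.9739) = 9394.3 m/s

9394.3


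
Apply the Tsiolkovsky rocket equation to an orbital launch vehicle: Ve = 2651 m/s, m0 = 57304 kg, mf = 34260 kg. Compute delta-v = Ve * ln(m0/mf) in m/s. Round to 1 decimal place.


Step 1: Mass ratio m0/mf = 57304 / 34260 = 1.672621
Step 2: ln(1.672621) = 0.514392
Step 3: delta-v = 2651 * 0.514392 = 1363.7 m/s

1363.7


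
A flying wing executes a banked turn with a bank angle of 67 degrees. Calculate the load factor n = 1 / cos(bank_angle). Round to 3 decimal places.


Step 1: Convert 67 degrees to radians = 1.169371
Step 2: cos(67 deg) = 0.390731
Step 3: n = 1 / 0.390731 = 2.559

2.559


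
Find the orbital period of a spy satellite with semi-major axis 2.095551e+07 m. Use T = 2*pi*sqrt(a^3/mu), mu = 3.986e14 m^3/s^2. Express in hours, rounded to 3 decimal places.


Step 1: a^3 / mu = 9.202264e+21 / 3.986e14 = 2.308646e+07
Step 2: sqrt(2.308646e+07) = 4804.8375 s
Step 3: T = 2*pi * 4804.8375 = 30189.68 s
Step 4: T in hours = 30189.68 / 3600 = 8.386 hours

8.386


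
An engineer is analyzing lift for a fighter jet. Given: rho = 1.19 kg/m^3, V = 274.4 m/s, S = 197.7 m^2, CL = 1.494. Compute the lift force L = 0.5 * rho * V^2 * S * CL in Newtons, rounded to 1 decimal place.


Step 1: Calculate dynamic pressure q = 0.5 * 1.19 * 274.4^2 = 0.5 * 1.19 * 75295.36 = 44800.7392 Pa
Step 2: Multiply by wing area and lift coefficient: L = 44800.7392 * 197.7 * 1.494
Step 3: L = 8857106.1398 * 1.494 = 13232516.6 N

13232516.6


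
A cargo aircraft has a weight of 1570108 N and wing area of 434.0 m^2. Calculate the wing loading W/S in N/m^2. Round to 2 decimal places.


Step 1: Wing loading = W / S = 1570108 / 434.0
Step 2: Wing loading = 3617.76 N/m^2

3617.76


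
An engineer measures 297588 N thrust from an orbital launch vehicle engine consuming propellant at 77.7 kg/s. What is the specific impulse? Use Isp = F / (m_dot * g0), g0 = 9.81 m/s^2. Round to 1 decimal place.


Step 1: m_dot * g0 = 77.7 * 9.81 = 762.24
Step 2: Isp = 297588 / 762.24 = 390.4 s

390.4


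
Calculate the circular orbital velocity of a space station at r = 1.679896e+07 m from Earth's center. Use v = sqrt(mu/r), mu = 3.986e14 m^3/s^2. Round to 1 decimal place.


Step 1: mu / r = 3.986e14 / 1.679896e+07 = 23727659.3313
Step 2: v = sqrt(23727659.3313) = 4871.1 m/s

4871.1


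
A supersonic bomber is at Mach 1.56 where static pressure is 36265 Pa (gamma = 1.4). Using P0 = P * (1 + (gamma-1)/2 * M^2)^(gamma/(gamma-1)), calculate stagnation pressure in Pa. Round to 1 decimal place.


Step 1: (gamma-1)/2 * M^2 = 0.2 * 2.4336 = 0.48672
Step 2: 1 + 0.48672 = 1.48672
Step 3: Exponent gamma/(gamma-1) = 3.5
Step 4: P0 = 36265 * 1.48672^3.5 = 145308.1 Pa

145308.1


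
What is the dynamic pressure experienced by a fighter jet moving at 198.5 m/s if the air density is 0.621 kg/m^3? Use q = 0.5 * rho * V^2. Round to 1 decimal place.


Step 1: V^2 = 198.5^2 = 39402.25
Step 2: q = 0.5 * 0.621 * 39402.25
Step 3: q = 12234.4 Pa

12234.4


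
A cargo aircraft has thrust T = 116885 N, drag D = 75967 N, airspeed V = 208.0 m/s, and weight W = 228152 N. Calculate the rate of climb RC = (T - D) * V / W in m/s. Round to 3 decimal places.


Step 1: Excess thrust = T - D = 116885 - 75967 = 40918 N
Step 2: Excess power = 40918 * 208.0 = 8510944.0 W
Step 3: RC = 8510944.0 / 228152 = 37.304 m/s

37.304


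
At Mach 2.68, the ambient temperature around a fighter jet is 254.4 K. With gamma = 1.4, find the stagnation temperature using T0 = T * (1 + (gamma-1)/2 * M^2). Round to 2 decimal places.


Step 1: (gamma-1)/2 = 0.2
Step 2: M^2 = 7.1824
Step 3: 1 + 0.2 * 7.1824 = 2.43648
Step 4: T0 = 254.4 * 2.43648 = 619.84 K

619.84


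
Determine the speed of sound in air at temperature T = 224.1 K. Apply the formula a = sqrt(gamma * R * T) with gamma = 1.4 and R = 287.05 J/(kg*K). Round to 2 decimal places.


Step 1: gamma * R * T = 1.4 * 287.05 * 224.1 = 90059.067
Step 2: a = sqrt(90059.067) = 300.10 m/s

300.10


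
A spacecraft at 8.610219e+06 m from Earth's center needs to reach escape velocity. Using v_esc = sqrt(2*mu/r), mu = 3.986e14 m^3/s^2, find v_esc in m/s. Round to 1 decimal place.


Step 1: 2*mu/r = 2 * 3.986e14 / 8.610219e+06 = 92587656.5974
Step 2: v_esc = sqrt(92587656.5974) = 9622.2 m/s

9622.2


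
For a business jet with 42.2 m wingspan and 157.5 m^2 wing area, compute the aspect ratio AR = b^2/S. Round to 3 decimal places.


Step 1: b^2 = 42.2^2 = 1780.84
Step 2: AR = 1780.84 / 157.5 = 11.307

11.307


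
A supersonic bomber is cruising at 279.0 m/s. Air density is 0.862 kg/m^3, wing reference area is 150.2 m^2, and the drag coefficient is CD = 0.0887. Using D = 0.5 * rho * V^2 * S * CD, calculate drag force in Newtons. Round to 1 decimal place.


Step 1: Dynamic pressure q = 0.5 * 0.862 * 279.0^2 = 33549.471 Pa
Step 2: Drag D = q * S * CD = 33549.471 * 150.2 * 0.0887
Step 3: D = 446970.9 N

446970.9


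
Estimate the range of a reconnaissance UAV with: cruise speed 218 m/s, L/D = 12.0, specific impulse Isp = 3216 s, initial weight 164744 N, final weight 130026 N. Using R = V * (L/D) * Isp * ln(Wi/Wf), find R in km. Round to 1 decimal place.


Step 1: Coefficient = V * (L/D) * Isp = 218 * 12.0 * 3216 = 8413056.0 m
Step 2: Wi/Wf = 164744 / 130026 = 1.267008
Step 3: ln(1.267008) = 0.236658
Step 4: R = 8413056.0 * 0.236658 = 1991019.7 m = 1991.0 km

1991.0


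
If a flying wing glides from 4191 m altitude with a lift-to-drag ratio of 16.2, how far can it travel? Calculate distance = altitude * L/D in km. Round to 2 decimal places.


Step 1: Glide distance = altitude * L/D = 4191 * 16.2 = 67894.2 m
Step 2: Convert to km: 67894.2 / 1000 = 67.89 km

67.89


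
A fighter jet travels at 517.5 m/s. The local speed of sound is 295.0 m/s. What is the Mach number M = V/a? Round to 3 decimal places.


Step 1: M = V / a = 517.5 / 295.0
Step 2: M = 1.754

1.754


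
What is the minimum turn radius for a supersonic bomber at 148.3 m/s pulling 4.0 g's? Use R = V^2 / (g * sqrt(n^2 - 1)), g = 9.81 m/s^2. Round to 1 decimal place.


Step 1: V^2 = 148.3^2 = 21992.89
Step 2: n^2 - 1 = 4.0^2 - 1 = 15.0
Step 3: sqrt(15.0) = 3.872983
Step 4: R = 21992.89 / (9.81 * 3.872983) = 578.9 m

578.9


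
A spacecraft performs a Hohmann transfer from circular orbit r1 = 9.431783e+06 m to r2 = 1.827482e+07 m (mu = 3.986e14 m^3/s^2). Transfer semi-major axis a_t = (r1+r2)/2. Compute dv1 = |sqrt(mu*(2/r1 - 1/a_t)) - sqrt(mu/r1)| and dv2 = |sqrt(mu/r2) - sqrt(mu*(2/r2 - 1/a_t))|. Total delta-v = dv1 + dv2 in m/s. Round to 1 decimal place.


Step 1: Transfer semi-major axis a_t = (9.431783e+06 + 1.827482e+07) / 2 = 1.385330e+07 m
Step 2: v1 (circular at r1) = sqrt(mu/r1) = 6500.87 m/s
Step 3: v_t1 = sqrt(mu*(2/r1 - 1/a_t)) = 7466.58 m/s
Step 4: dv1 = |7466.58 - 6500.87| = 965.7 m/s
Step 5: v2 (circular at r2) = 4670.27 m/s, v_t2 = 3853.56 m/s
Step 6: dv2 = |4670.27 - 3853.56| = 816.71 m/s
Step 7: Total delta-v = 965.7 + 816.71 = 1782.4 m/s

1782.4


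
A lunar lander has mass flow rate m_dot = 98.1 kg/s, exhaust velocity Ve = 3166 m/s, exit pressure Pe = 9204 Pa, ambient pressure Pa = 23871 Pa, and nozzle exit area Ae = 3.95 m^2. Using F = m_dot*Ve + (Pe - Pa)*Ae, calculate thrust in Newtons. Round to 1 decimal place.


Step 1: Momentum thrust = m_dot * Ve = 98.1 * 3166 = 310584.6 N
Step 2: Pressure thrust = (Pe - Pa) * Ae = (9204 - 23871) * 3.95 = -57934.65 N
Step 3: Total thrust F = 310584.6 + -57934.65 = 252650.0 N

252650.0


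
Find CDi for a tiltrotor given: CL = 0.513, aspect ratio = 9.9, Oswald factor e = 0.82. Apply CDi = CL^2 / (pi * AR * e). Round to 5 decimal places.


Step 1: CL^2 = 0.513^2 = 0.263169
Step 2: pi * AR * e = 3.14159 * 9.9 * 0.82 = 25.503449
Step 3: CDi = 0.263169 / 25.503449 = 0.01032

0.01032


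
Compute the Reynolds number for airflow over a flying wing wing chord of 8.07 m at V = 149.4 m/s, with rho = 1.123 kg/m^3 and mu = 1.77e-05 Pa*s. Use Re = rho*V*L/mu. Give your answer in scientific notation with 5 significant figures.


Step 1: Numerator = rho * V * L = 1.123 * 149.4 * 8.07 = 1353.953934
Step 2: Re = 1353.953934 / 1.77e-05
Step 3: Re = 7.6495e+07

7.6495e+07


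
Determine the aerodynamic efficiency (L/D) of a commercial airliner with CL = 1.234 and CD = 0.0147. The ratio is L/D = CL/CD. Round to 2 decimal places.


Step 1: L/D = CL / CD = 1.234 / 0.0147
Step 2: L/D = 83.95

83.95


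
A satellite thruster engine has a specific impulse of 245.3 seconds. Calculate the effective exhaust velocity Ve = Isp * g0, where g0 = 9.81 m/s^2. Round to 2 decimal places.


Step 1: Ve = Isp * g0 = 245.3 * 9.81
Step 2: Ve = 2406.39 m/s

2406.39


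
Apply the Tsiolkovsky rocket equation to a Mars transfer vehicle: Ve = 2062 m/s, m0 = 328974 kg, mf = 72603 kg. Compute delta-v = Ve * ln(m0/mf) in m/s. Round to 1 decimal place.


Step 1: Mass ratio m0/mf = 328974 / 72603 = 4.531135
Step 2: ln(4.531135) = 1.510972
Step 3: delta-v = 2062 * 1.510972 = 3115.6 m/s

3115.6


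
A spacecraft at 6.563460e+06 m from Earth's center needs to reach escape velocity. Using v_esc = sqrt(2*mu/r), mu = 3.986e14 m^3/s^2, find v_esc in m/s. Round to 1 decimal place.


Step 1: 2*mu/r = 2 * 3.986e14 / 6.563460e+06 = 121460327.3274
Step 2: v_esc = sqrt(121460327.3274) = 11020.9 m/s

11020.9


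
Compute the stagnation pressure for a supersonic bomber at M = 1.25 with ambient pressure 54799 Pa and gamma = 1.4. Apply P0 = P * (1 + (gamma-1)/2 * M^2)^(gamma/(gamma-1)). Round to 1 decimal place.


Step 1: (gamma-1)/2 * M^2 = 0.2 * 1.5625 = 0.3125
Step 2: 1 + 0.3125 = 1.3125
Step 3: Exponent gamma/(gamma-1) = 3.5
Step 4: P0 = 54799 * 1.3125^3.5 = 141945.0 Pa

141945.0


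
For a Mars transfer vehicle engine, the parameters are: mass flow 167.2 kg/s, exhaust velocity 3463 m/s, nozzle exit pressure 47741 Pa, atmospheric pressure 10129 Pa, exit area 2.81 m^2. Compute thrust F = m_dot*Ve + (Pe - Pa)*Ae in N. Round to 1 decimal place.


Step 1: Momentum thrust = m_dot * Ve = 167.2 * 3463 = 579013.6 N
Step 2: Pressure thrust = (Pe - Pa) * Ae = (47741 - 10129) * 2.81 = 105689.72 N
Step 3: Total thrust F = 579013.6 + 105689.72 = 684703.3 N

684703.3


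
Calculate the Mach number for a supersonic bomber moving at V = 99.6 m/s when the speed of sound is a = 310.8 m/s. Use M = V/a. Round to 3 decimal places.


Step 1: M = V / a = 99.6 / 310.8
Step 2: M = 0.320

0.320


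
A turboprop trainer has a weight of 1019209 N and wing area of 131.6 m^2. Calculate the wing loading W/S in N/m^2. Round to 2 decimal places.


Step 1: Wing loading = W / S = 1019209 / 131.6
Step 2: Wing loading = 7744.75 N/m^2

7744.75


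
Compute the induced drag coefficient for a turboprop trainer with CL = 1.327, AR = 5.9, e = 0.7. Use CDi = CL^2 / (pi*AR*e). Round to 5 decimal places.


Step 1: CL^2 = 1.327^2 = 1.760929
Step 2: pi * AR * e = 3.14159 * 5.9 * 0.7 = 12.974778
Step 3: CDi = 1.760929 / 12.974778 = 0.13572

0.13572


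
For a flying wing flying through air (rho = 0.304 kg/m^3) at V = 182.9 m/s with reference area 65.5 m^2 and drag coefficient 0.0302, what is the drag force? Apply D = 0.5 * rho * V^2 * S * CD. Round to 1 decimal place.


Step 1: Dynamic pressure q = 0.5 * 0.304 * 182.9^2 = 5084.7663 Pa
Step 2: Drag D = q * S * CD = 5084.7663 * 65.5 * 0.0302
Step 3: D = 10058.2 N

10058.2


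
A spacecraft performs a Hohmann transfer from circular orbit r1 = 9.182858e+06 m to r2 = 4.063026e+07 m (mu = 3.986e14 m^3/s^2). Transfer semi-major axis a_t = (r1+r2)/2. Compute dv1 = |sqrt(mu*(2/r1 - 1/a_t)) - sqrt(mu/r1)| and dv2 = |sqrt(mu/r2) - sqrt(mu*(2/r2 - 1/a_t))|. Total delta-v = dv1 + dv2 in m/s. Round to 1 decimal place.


Step 1: Transfer semi-major axis a_t = (9.182858e+06 + 4.063026e+07) / 2 = 2.490656e+07 m
Step 2: v1 (circular at r1) = sqrt(mu/r1) = 6588.4 m/s
Step 3: v_t1 = sqrt(mu*(2/r1 - 1/a_t)) = 8414.87 m/s
Step 4: dv1 = |8414.87 - 6588.4| = 1826.48 m/s
Step 5: v2 (circular at r2) = 3132.16 m/s, v_t2 = 1901.85 m/s
Step 6: dv2 = |3132.16 - 1901.85| = 1230.31 m/s
Step 7: Total delta-v = 1826.48 + 1230.31 = 3056.8 m/s

3056.8


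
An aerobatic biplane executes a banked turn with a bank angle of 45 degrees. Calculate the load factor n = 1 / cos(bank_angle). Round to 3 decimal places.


Step 1: Convert 45 degrees to radians = 0.785398
Step 2: cos(45 deg) = 0.707107
Step 3: n = 1 / 0.707107 = 1.414

1.414


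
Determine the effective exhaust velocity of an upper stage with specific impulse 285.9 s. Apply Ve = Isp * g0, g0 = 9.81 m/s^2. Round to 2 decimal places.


Step 1: Ve = Isp * g0 = 285.9 * 9.81
Step 2: Ve = 2804.68 m/s

2804.68


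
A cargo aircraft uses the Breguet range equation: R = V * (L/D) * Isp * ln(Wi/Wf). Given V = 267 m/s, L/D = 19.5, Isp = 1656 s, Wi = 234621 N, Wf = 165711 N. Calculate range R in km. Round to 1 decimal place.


Step 1: Coefficient = V * (L/D) * Isp = 267 * 19.5 * 1656 = 8621964.0 m
Step 2: Wi/Wf = 234621 / 165711 = 1.415844
Step 3: ln(1.415844) = 0.347726
Step 4: R = 8621964.0 * 0.347726 = 2998082.3 m = 2998.1 km

2998.1


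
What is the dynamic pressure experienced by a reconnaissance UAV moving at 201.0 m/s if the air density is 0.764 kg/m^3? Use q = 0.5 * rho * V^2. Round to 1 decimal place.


Step 1: V^2 = 201.0^2 = 40401.0
Step 2: q = 0.5 * 0.764 * 40401.0
Step 3: q = 15433.2 Pa

15433.2


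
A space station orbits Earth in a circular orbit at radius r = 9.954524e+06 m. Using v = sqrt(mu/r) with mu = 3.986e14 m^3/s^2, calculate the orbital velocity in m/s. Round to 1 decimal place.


Step 1: mu / r = 3.986e14 / 9.954524e+06 = 40042095.4332
Step 2: v = sqrt(40042095.4332) = 6327.9 m/s

6327.9


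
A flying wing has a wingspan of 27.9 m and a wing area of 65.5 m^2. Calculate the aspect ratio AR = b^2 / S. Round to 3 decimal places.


Step 1: b^2 = 27.9^2 = 778.41
Step 2: AR = 778.41 / 65.5 = 11.884

11.884


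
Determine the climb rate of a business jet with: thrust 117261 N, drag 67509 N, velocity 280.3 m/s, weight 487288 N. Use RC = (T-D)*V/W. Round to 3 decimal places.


Step 1: Excess thrust = T - D = 117261 - 67509 = 49752 N
Step 2: Excess power = 49752 * 280.3 = 13945485.6 W
Step 3: RC = 13945485.6 / 487288 = 28.619 m/s

28.619


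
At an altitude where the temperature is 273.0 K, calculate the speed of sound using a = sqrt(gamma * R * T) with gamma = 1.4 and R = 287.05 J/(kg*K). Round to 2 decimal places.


Step 1: gamma * R * T = 1.4 * 287.05 * 273.0 = 109710.51
Step 2: a = sqrt(109710.51) = 331.23 m/s

331.23


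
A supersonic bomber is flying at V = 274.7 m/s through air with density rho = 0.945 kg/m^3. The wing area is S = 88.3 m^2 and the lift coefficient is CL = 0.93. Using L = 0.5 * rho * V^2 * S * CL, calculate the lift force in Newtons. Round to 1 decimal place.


Step 1: Calculate dynamic pressure q = 0.5 * 0.945 * 274.7^2 = 0.5 * 0.945 * 75460.09 = 35654.8925 Pa
Step 2: Multiply by wing area and lift coefficient: L = 35654.8925 * 88.3 * 0.93
Step 3: L = 3148327.01 * 0.93 = 2927944.1 N

2927944.1


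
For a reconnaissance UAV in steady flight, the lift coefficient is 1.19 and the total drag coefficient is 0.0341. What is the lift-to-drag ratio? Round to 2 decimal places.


Step 1: L/D = CL / CD = 1.19 / 0.0341
Step 2: L/D = 34.90

34.90


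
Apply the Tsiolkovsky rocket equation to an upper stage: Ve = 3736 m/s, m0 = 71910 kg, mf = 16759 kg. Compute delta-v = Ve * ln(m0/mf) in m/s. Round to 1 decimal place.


Step 1: Mass ratio m0/mf = 71910 / 16759 = 4.290829
Step 2: ln(4.290829) = 1.45648
Step 3: delta-v = 3736 * 1.45648 = 5441.4 m/s

5441.4


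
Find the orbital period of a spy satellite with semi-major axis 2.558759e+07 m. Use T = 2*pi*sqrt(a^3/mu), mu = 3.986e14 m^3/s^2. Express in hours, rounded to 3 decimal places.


Step 1: a^3 / mu = 1.675283e+22 / 3.986e14 = 4.202917e+07
Step 2: sqrt(4.202917e+07) = 6482.9911 s
Step 3: T = 2*pi * 6482.9911 = 40733.83 s
Step 4: T in hours = 40733.83 / 3600 = 11.315 hours

11.315


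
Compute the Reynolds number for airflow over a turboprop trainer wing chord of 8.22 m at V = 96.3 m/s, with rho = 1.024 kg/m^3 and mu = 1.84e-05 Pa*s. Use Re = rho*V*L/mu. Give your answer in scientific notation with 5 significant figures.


Step 1: Numerator = rho * V * L = 1.024 * 96.3 * 8.22 = 810.584064
Step 2: Re = 810.584064 / 1.84e-05
Step 3: Re = 4.4053e+07

4.4053e+07


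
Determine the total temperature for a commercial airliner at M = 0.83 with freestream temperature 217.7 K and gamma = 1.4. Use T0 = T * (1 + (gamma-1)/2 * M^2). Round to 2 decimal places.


Step 1: (gamma-1)/2 = 0.2
Step 2: M^2 = 0.6889
Step 3: 1 + 0.2 * 0.6889 = 1.13778
Step 4: T0 = 217.7 * 1.13778 = 247.69 K

247.69


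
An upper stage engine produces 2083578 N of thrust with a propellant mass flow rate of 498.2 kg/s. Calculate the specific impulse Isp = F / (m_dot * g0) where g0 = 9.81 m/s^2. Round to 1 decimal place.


Step 1: m_dot * g0 = 498.2 * 9.81 = 4887.34
Step 2: Isp = 2083578 / 4887.34 = 426.3 s

426.3


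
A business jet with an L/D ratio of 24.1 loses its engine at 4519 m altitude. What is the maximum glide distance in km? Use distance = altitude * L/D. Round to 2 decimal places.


Step 1: Glide distance = altitude * L/D = 4519 * 24.1 = 108907.9 m
Step 2: Convert to km: 108907.9 / 1000 = 108.91 km

108.91


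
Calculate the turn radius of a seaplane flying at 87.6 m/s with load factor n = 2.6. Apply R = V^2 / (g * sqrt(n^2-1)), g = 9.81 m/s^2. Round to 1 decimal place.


Step 1: V^2 = 87.6^2 = 7673.76
Step 2: n^2 - 1 = 2.6^2 - 1 = 5.76
Step 3: sqrt(5.76) = 2.4
Step 4: R = 7673.76 / (9.81 * 2.4) = 325.9 m

325.9


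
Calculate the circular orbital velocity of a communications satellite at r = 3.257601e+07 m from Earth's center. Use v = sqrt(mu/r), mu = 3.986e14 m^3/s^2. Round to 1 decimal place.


Step 1: mu / r = 3.986e14 / 3.257601e+07 = 12235998.2085
Step 2: v = sqrt(12235998.2085) = 3498.0 m/s

3498.0


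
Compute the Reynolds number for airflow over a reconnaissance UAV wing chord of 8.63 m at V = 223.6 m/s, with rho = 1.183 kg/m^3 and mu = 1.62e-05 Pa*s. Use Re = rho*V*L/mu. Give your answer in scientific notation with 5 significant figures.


Step 1: Numerator = rho * V * L = 1.183 * 223.6 * 8.63 = 2282.797244
Step 2: Re = 2282.797244 / 1.62e-05
Step 3: Re = 1.4091e+08

1.4091e+08


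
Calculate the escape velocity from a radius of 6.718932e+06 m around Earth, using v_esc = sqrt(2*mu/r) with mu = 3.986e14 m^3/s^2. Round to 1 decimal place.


Step 1: 2*mu/r = 2 * 3.986e14 / 6.718932e+06 = 118649809.2256
Step 2: v_esc = sqrt(118649809.2256) = 10892.6 m/s

10892.6


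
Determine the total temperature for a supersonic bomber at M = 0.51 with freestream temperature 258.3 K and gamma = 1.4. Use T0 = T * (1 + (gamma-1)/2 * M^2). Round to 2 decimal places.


Step 1: (gamma-1)/2 = 0.2
Step 2: M^2 = 0.2601
Step 3: 1 + 0.2 * 0.2601 = 1.05202
Step 4: T0 = 258.3 * 1.05202 = 271.74 K

271.74


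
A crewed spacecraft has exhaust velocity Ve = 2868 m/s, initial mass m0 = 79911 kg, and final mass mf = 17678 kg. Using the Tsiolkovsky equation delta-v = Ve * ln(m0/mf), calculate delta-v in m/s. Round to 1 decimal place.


Step 1: Mass ratio m0/mf = 79911 / 17678 = 4.520364
Step 2: ln(4.520364) = 1.508593
Step 3: delta-v = 2868 * 1.508593 = 4326.6 m/s

4326.6


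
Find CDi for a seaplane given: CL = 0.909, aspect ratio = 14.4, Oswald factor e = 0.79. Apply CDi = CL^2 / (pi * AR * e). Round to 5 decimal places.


Step 1: CL^2 = 0.909^2 = 0.826281
Step 2: pi * AR * e = 3.14159 * 14.4 * 0.79 = 35.738758
Step 3: CDi = 0.826281 / 35.738758 = 0.02312

0.02312


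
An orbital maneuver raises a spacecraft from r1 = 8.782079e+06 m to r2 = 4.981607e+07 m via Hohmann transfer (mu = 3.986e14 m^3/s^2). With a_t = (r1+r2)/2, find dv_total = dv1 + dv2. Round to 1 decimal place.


Step 1: Transfer semi-major axis a_t = (8.782079e+06 + 4.981607e+07) / 2 = 2.929907e+07 m
Step 2: v1 (circular at r1) = sqrt(mu/r1) = 6737.05 m/s
Step 3: v_t1 = sqrt(mu*(2/r1 - 1/a_t)) = 8784.72 m/s
Step 4: dv1 = |8784.72 - 6737.05| = 2047.66 m/s
Step 5: v2 (circular at r2) = 2828.68 m/s, v_t2 = 1548.66 m/s
Step 6: dv2 = |2828.68 - 1548.66| = 1280.02 m/s
Step 7: Total delta-v = 2047.66 + 1280.02 = 3327.7 m/s

3327.7


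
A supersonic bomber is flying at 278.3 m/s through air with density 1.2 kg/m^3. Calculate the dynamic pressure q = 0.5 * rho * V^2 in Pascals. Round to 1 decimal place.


Step 1: V^2 = 278.3^2 = 77450.89
Step 2: q = 0.5 * 1.2 * 77450.89
Step 3: q = 46470.5 Pa

46470.5


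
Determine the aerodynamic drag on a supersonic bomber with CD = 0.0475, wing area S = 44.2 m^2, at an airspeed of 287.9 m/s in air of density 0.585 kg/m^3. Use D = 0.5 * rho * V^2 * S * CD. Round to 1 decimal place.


Step 1: Dynamic pressure q = 0.5 * 0.585 * 287.9^2 = 24244.2749 Pa
Step 2: Drag D = q * S * CD = 24244.2749 * 44.2 * 0.0475
Step 3: D = 50900.9 N

50900.9


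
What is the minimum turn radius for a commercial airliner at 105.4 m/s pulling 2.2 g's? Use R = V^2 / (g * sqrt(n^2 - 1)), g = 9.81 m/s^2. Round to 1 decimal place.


Step 1: V^2 = 105.4^2 = 11109.16
Step 2: n^2 - 1 = 2.2^2 - 1 = 3.84
Step 3: sqrt(3.84) = 1.959592
Step 4: R = 11109.16 / (9.81 * 1.959592) = 577.9 m

577.9


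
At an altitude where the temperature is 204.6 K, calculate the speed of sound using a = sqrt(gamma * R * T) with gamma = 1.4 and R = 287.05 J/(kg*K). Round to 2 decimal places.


Step 1: gamma * R * T = 1.4 * 287.05 * 204.6 = 82222.602
Step 2: a = sqrt(82222.602) = 286.74 m/s

286.74


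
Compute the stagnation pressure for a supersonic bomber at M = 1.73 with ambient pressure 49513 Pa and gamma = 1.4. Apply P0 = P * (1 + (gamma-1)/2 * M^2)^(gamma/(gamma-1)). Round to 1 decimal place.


Step 1: (gamma-1)/2 * M^2 = 0.2 * 2.9929 = 0.59858
Step 2: 1 + 0.59858 = 1.59858
Step 3: Exponent gamma/(gamma-1) = 3.5
Step 4: P0 = 49513 * 1.59858^3.5 = 255734.6 Pa

255734.6


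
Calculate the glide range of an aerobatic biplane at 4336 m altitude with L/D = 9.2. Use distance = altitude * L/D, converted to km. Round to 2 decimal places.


Step 1: Glide distance = altitude * L/D = 4336 * 9.2 = 39891.2 m
Step 2: Convert to km: 39891.2 / 1000 = 39.89 km

39.89


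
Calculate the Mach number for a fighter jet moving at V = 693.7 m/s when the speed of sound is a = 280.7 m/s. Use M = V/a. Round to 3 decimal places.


Step 1: M = V / a = 693.7 / 280.7
Step 2: M = 2.471

2.471


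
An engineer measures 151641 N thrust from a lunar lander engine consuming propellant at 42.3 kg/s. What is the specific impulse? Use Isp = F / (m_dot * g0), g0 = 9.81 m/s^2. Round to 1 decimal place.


Step 1: m_dot * g0 = 42.3 * 9.81 = 414.96
Step 2: Isp = 151641 / 414.96 = 365.4 s

365.4


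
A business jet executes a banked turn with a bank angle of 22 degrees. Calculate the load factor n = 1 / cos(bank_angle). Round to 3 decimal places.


Step 1: Convert 22 degrees to radians = 0.383972
Step 2: cos(22 deg) = 0.927184
Step 3: n = 1 / 0.927184 = 1.079

1.079


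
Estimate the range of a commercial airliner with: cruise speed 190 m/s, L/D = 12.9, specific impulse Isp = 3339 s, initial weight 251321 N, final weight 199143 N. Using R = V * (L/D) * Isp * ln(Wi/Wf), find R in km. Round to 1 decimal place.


Step 1: Coefficient = V * (L/D) * Isp = 190 * 12.9 * 3339 = 8183889.0 m
Step 2: Wi/Wf = 251321 / 199143 = 1.262013
Step 3: ln(1.262013) = 0.232708
Step 4: R = 8183889.0 * 0.232708 = 1904455.2 m = 1904.5 km

1904.5


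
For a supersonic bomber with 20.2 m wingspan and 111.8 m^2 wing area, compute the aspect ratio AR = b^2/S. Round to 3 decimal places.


Step 1: b^2 = 20.2^2 = 408.04
Step 2: AR = 408.04 / 111.8 = 3.650

3.650


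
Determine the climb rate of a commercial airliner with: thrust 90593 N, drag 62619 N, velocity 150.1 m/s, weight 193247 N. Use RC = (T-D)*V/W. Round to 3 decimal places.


Step 1: Excess thrust = T - D = 90593 - 62619 = 27974 N
Step 2: Excess power = 27974 * 150.1 = 4198897.4 W
Step 3: RC = 4198897.4 / 193247 = 21.728 m/s

21.728


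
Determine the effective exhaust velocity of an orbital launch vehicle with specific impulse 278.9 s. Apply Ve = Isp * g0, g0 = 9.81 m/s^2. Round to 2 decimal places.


Step 1: Ve = Isp * g0 = 278.9 * 9.81
Step 2: Ve = 2736.01 m/s

2736.01


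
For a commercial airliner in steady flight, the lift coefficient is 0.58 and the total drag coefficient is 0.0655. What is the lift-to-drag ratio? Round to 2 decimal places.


Step 1: L/D = CL / CD = 0.58 / 0.0655
Step 2: L/D = 8.85

8.85


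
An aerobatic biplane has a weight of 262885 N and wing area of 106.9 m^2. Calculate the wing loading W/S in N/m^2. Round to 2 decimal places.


Step 1: Wing loading = W / S = 262885 / 106.9
Step 2: Wing loading = 2459.17 N/m^2

2459.17


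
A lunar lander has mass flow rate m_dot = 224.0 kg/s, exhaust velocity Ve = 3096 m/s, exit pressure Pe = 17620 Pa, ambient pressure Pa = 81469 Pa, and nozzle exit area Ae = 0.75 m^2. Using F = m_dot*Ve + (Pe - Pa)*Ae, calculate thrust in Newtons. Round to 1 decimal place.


Step 1: Momentum thrust = m_dot * Ve = 224.0 * 3096 = 693504.0 N
Step 2: Pressure thrust = (Pe - Pa) * Ae = (17620 - 81469) * 0.75 = -47886.75 N
Step 3: Total thrust F = 693504.0 + -47886.75 = 645617.3 N

645617.3


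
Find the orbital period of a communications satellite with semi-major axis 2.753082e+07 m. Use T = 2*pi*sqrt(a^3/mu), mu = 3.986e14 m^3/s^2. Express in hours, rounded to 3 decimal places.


Step 1: a^3 / mu = 2.086688e+22 / 3.986e14 = 5.235042e+07
Step 2: sqrt(5.235042e+07) = 7235.3588 s
Step 3: T = 2*pi * 7235.3588 = 45461.1 s
Step 4: T in hours = 45461.1 / 3600 = 12.628 hours

12.628


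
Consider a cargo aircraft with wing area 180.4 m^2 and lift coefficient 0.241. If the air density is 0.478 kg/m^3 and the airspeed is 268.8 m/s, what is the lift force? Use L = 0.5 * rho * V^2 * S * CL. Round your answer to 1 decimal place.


Step 1: Calculate dynamic pressure q = 0.5 * 0.478 * 268.8^2 = 0.5 * 0.478 * 72253.44 = 17268.5722 Pa
Step 2: Multiply by wing area and lift coefficient: L = 17268.5722 * 180.4 * 0.241
Step 3: L = 3115250.4177 * 0.241 = 750775.4 N

750775.4


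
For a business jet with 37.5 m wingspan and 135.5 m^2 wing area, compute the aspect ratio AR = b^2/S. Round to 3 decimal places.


Step 1: b^2 = 37.5^2 = 1406.25
Step 2: AR = 1406.25 / 135.5 = 10.378

10.378
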